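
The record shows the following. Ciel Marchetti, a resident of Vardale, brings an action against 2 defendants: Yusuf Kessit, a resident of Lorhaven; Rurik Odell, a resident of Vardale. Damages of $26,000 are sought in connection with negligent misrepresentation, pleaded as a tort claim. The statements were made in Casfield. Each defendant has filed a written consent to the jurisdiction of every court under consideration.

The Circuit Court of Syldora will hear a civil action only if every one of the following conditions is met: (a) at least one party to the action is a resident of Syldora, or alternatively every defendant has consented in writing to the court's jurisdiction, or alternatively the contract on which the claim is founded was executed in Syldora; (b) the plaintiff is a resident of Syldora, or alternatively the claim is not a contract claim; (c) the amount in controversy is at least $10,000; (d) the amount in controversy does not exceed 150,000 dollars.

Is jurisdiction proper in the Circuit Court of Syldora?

The Circuit Court of Syldora:
  (a) Every defendant has filed written consent — that alternative is enough. Satisfied.
  (b) The claim is a tort claim, not a contract claim, so one alternative holds. Condition met.
  (c) The amount in controversy is 26,000 dollars, which meets the $10,000 floor. Condition met.
  (d) The amount in controversy is $26,000, within the USD 150,000 ceiling. Met.
  → Every requirement is satisfied — jurisdiction.

Yes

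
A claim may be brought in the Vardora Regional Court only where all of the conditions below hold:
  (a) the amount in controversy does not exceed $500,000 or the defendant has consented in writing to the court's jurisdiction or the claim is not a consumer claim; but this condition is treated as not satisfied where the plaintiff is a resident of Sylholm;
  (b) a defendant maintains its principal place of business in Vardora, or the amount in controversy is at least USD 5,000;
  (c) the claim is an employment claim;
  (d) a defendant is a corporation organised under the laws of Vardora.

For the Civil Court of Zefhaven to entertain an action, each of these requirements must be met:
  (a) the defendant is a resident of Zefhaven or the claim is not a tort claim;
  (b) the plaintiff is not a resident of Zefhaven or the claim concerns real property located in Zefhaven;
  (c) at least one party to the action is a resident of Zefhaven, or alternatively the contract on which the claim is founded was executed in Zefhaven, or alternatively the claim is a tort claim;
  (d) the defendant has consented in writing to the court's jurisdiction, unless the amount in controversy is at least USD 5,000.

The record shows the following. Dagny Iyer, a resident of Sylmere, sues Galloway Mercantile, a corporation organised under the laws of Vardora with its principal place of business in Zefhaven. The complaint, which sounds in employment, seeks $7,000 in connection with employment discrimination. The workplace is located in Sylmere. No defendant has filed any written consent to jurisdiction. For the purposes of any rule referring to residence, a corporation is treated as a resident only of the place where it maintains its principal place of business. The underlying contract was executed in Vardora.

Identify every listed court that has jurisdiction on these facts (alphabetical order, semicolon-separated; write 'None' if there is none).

The Vardora Regional Court:
  (a) The amount in controversy is $7,000, within the 500,000 dollars ceiling — that alternative is enough. The carve-out does not apply: the plaintiff resides in Sylmere, not Sylholm. Condition met.
  (b) The amount in controversy is 7,000 dollars, which meets the 5,000 dollars floor, so this disjunct is met. Condition met.
  (c) The claim is an employment claim. Satisfied.
  (d) Galloway Mercantile is organised under the laws of Vardora. Satisfied.
  → All conditions met; jurisdiction exists.
The Civil Court of Zefhaven:
  (a) The defendant resides in Zefhaven, so this disjunct is met. Condition met.
  (b) The plaintiff resides in Sylmere, which is not Zefhaven, so one alternative holds. Satisfied.
  (c) Galloway Mercantile resides in Zefhaven, so one alternative holds. Condition met.
  (d) No such written consent has been filed. But the amount in controversy is USD 7,000, which meets the 5,000 dollars floor, and the 'unless' clause therefore excuses the requirement. Met.
  → Every requirement is satisfied — jurisdiction.

the Civil Court of Zefhaven; the Vardora Regional Court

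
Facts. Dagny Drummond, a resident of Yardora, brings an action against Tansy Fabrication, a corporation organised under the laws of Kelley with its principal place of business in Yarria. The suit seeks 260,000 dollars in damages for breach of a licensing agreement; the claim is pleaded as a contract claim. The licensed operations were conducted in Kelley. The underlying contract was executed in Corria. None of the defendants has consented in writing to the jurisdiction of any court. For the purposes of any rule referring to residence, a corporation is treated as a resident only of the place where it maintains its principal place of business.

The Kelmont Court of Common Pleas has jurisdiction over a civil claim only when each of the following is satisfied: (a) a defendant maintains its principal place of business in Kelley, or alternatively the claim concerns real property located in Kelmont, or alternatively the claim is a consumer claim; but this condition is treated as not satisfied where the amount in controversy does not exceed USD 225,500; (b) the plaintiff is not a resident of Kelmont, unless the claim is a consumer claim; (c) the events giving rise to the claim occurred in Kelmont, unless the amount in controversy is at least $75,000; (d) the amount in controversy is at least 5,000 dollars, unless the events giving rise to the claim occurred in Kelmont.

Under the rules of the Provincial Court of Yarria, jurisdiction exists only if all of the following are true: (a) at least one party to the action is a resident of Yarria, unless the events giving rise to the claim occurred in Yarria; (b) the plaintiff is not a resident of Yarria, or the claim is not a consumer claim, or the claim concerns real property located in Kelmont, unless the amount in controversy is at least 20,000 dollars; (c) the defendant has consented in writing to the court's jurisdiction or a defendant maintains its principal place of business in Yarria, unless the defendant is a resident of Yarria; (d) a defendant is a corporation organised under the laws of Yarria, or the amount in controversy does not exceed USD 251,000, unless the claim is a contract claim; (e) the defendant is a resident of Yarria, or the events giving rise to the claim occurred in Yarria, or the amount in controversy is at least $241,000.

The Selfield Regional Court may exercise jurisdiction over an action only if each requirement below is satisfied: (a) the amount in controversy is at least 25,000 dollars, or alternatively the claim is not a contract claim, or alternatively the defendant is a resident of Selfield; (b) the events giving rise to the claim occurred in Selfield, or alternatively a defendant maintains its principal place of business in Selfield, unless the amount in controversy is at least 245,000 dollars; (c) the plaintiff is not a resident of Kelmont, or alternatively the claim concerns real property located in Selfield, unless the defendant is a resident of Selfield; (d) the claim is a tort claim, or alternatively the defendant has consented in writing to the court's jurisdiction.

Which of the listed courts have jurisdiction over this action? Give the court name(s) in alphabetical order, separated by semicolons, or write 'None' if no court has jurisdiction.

The Kelmont Court of Common Pleas:
  (a) The corporate defendant(s) have their principal place of business in Yarria, not Kelley; the claim does not concern real property; the claim is a contract claim, not a consumer claim — none of the alternatives is met. Condition not met.
  (b) The plaintiff resides in Yardora, which is not Kelmont. Condition met.
  (c) The operative events occurred in Kelley, not Kelmont. But the amount in controversy is 260,000 dollars, which meets the 75,000 dollars floor, and the 'unless' clause therefore excuses the requirement. Met.
  (d) The amount in controversy is 260,000 dollars, which meets the $5,000 floor. Met.
  → At least one condition fails; no jurisdiction.
The Provincial Court of Yarria:
  (a) Tansy Fabrication resides in Yarria. Condition met.
  (b) The plaintiff resides in Yardora, which is not Yarria, so one alternative holds. Condition met.
  (c) Tansy Fabrication has its principal place of business in Yarria, which satisfies one of the alternatives. Satisfied.
  (d) The corporate defendant(s) are organised in Kelley, not Yarria; the amount in controversy is 260,000 dollars, above the USD 251,000 ceiling — no alternative holds. The proviso rescues it, though: the claim is a contract claim. Satisfied.
  (e) The defendant resides in Yarria — that alternative is enough. Met.
  → Every requirement is satisfied — jurisdiction.
The Selfield Regional Court:
  (a) The amount in controversy is USD 260,000, which meets the 25,000 dollars floor, which satisfies one of the alternatives. Condition met.
  (b) The operative events occurred in Kelley, not Selfield; the corporate defendant(s) have their principal place of business in Yarria, not Selfield — none of the alternatives is met. But the amount in controversy is USD 260,000, which meets the $245,000 floor, and the 'unless' clause therefore excuses the requirement. Met.
  (c) The plaintiff resides in Yardora, which is not Kelmont, so this disjunct is met. Met.
  (d) The claim is a contract claim, not a tort claim; no such written consent has been filed — no alternative holds. Not satisfied.
  → At least one condition fails; no jurisdiction.

the Provincial Court of Yarria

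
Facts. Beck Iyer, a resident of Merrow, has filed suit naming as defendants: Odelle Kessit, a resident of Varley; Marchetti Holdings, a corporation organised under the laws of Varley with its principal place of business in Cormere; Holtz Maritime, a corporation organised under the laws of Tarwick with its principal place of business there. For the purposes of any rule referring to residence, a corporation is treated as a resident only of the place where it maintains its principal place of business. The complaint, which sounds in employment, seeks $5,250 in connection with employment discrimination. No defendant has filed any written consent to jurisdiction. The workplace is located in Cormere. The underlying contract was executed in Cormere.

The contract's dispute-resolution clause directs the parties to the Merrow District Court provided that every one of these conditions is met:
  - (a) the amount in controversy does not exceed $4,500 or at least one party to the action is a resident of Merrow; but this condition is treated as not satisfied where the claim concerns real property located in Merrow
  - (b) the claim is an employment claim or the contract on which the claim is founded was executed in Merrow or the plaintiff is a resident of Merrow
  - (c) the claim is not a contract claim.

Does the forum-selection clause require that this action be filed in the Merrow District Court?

Yes

The Merrow District Court:
  (a) Beck Iyer resides in Merrow — that alternative is enough. The carve-out does not apply: the claim does not concern real property. Satisfied.
  (b) The claim is an employment claim, which satisfies one of the alternatives. Met.
  (c) The claim is an employment claim, not a contract claim. Condition met.
  → The clause applies.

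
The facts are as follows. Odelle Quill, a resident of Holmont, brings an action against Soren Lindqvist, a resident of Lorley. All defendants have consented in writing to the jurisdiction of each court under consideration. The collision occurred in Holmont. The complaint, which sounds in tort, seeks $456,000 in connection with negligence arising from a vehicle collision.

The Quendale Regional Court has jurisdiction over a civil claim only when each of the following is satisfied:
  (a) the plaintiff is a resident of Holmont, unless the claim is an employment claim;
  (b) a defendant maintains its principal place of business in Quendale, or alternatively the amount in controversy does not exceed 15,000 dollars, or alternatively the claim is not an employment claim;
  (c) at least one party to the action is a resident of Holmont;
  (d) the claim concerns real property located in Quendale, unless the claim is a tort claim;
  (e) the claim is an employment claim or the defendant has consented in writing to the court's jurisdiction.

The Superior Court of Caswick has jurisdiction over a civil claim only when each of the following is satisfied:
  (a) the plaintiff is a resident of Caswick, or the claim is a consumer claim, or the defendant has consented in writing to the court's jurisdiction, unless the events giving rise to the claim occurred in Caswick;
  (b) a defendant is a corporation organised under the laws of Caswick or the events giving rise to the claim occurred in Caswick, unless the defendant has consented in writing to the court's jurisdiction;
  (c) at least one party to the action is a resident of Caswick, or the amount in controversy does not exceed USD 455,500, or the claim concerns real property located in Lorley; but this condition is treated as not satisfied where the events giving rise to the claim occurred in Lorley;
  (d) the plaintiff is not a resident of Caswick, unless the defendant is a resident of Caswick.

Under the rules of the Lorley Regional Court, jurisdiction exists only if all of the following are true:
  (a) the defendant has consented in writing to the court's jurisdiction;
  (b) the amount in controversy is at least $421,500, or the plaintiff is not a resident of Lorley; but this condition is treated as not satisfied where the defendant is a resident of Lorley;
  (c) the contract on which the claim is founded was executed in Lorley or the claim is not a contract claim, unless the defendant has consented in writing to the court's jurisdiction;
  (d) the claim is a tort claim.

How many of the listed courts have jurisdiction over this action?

1

The Quendale Regional Court:
  (a) The plaintiff resides in Holmont. Met.
  (b) The claim is a tort claim, not an employment claim — that alternative is enough. Condition met.
  (c) Odelle Quill resides in Holmont. Satisfied.
  (d) The claim does not concern real property. However, the claim is a tort claim, so the 'unless' proviso supplies this condition. Condition met.
  (e) Every defendant has filed written consent, which satisfies one of the alternatives. Met.
  → Every requirement is satisfied — jurisdiction.
The Superior Court of Caswick:
  (a) Every defendant has filed written consent, so this disjunct is met. Satisfied.
  (b) No defendant is a corporation; the operative events occurred in Holmont, not Caswick — every alternative fails. The proviso rescues it, though: every defendant has filed written consent. Condition met.
  (c) No party resides in Caswick; the amount in controversy is USD 456,000, above the 455,500 dollars ceiling; the claim does not concern real property — every alternative fails. Not met.
  (d) The plaintiff resides in Holmont, which is not Caswick. Satisfied.
  → Not every requirement is met — no jurisdiction.
The Lorley Regional Court:
  (a) Every defendant has filed written consent. Satisfied.
  (b) The amount in controversy is USD 456,000, which meets the 421,500 dollars floor — that alternative is enough. But the carve-out bites: the defendant resides in Lorley. Condition not met.
  (c) The claim is a tort claim, not a contract claim, so one alternative holds. Met.
  (d) The claim is a tort claim. Condition met.
  → At least one condition fails; no jurisdiction.
Courts with jurisdiction: the Quendale Regional Court — 1 in total.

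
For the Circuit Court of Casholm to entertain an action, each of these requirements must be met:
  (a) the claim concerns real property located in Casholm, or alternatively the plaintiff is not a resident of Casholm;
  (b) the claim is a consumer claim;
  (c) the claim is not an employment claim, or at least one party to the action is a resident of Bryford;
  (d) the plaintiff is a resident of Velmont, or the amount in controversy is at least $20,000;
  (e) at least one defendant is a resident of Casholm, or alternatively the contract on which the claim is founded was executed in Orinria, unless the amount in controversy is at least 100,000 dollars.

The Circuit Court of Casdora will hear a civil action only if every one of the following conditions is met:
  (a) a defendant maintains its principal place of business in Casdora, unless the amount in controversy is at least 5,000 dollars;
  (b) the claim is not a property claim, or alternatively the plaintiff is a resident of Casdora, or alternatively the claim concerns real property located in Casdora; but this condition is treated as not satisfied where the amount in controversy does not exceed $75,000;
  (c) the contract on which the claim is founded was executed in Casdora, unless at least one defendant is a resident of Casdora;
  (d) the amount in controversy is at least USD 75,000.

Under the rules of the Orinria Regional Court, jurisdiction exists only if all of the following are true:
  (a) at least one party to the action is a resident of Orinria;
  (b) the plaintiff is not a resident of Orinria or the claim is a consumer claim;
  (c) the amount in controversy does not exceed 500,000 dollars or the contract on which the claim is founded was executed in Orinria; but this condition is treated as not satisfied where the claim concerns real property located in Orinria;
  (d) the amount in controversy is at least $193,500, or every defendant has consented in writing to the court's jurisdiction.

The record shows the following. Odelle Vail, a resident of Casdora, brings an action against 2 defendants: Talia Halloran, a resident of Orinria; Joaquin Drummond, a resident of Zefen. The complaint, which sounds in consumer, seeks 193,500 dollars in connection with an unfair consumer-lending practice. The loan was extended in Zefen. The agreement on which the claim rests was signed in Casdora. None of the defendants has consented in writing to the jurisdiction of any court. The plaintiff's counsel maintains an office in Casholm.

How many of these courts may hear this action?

3

The Circuit Court of Casholm:
  (a) The plaintiff resides in Casdora, which is not Casholm, which satisfies one of the alternatives. Met.
  (b) The claim is a consumer claim. Condition met.
  (c) The claim is a consumer claim, not an employment claim — that alternative is enough. Met.
  (d) The amount in controversy is 193,500 dollars, which meets the $20,000 floor, so one alternative holds. Met.
  (e) No defendant resides in Casholm (they reside in Orinria, Zefen); the contract was executed in Casdora, not Orinria — none of the alternatives is met. However, the amount in controversy is 193,500 dollars, which meets the 100,000 dollars floor, so the 'unless' proviso supplies this condition. Satisfied.
  → The court has jurisdiction.
The Circuit Court of Casdora:
  (a) No defendant is a corporation. However, the amount in controversy is USD 193,500, which meets the $5,000 floor, so the 'unless' proviso supplies this condition. Met.
  (b) The claim is a consumer claim, not a property claim, which satisfies one of the alternatives. The exception is not triggered, since the amount in controversy is 193,500 dollars, above the $75,000 ceiling. Condition met.
  (c) The contract was executed in Casdora. Satisfied.
  (d) The amount in controversy is 193,500 dollars, which meets the 75,000 dollars floor. Condition met.
  → The court has jurisdiction.
The Orinria Regional Court:
  (a) Talia Halloran resides in Orinria. Condition met.
  (b) The plaintiff resides in Casdora, which is not Orinria, so one alternative holds. Satisfied.
  (c) The amount in controversy is 193,500 dollars, within the USD 500,000 ceiling, so one alternative holds. The exception is not triggered, since the claim does not concern real property. Condition met.
  (d) The amount in controversy is USD 193,500, which meets the 193,500 dollars floor, which satisfies one of the alternatives. Met.
  → Jurisdiction lies.
Courts with jurisdiction: the Circuit Court of Casholm, the Circuit Court of Casdora, the Orinria Regional Court — 3 in total.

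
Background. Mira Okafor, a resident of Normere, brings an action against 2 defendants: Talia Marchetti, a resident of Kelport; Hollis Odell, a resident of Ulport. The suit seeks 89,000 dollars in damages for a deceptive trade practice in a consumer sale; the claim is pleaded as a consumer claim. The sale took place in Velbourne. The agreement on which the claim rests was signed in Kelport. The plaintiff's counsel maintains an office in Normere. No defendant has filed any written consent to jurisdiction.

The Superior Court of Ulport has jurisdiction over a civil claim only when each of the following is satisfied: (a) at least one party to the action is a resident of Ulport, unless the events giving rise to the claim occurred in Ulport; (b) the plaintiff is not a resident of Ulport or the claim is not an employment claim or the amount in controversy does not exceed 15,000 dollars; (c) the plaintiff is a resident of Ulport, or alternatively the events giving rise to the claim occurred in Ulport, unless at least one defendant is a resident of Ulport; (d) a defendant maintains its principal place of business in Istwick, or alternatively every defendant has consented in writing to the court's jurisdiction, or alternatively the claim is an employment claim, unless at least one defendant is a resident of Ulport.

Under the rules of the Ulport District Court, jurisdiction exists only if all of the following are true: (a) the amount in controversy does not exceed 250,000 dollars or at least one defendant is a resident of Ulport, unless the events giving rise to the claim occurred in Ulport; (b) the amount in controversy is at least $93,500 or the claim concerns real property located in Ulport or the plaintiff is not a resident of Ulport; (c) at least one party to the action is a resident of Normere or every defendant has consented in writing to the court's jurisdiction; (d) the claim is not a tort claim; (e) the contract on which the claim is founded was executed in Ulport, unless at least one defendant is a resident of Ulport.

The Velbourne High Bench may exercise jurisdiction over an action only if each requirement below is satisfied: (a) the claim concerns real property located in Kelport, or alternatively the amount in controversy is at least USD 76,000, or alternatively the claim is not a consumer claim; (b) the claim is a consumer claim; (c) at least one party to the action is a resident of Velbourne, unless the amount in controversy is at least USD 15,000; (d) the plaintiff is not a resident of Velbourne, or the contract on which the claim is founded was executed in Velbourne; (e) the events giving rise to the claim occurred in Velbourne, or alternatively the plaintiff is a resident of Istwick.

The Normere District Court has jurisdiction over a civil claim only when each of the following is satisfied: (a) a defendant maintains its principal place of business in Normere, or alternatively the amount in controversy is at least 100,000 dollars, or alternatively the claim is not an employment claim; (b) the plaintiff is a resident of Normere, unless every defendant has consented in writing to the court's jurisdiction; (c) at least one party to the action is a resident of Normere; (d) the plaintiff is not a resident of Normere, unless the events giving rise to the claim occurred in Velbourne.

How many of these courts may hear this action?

The Superior Court of Ulport:
  (a) Hollis Odell resides in Ulport. Condition met.
  (b) The plaintiff resides in Normere, which is not Ulport, so this disjunct is met. Met.
  (c) The plaintiff resides in Normere, not Ulport; the operative events occurred in Velbourne, not Ulport — none of the alternatives is met. However, Hollis Odell resides in Ulport, so the 'unless' proviso supplies this condition. Condition met.
  (d) No defendant is a corporation; no such written consent has been filed; the claim is a consumer claim, not an employment claim — every alternative fails. But Hollis Odell resides in Ulport, and the 'unless' clause therefore excuses the requirement. Satisfied.
  → Every requirement is satisfied — jurisdiction.
The Ulport District Court:
  (a) The amount in controversy is $89,000, within the $250,000 ceiling — that alternative is enough. Met.
  (b) The plaintiff resides in Normere, which is not Ulport — that alternative is enough. Met.
  (c) Mira Okafor resides in Normere, so one alternative holds. Condition met.
  (d) The claim is a consumer claim, not a tort claim. Condition met.
  (e) The contract was executed in Kelport, not Ulport. But Hollis Odell resides in Ulport, and the 'unless' clause therefore excuses the requirement. Condition met.
  → The court has jurisdiction.
The Velbourne High Bench:
  (a) The amount in controversy is USD 89,000, which meets the 76,000 dollars floor, so one alternative holds. Condition met.
  (b) The claim is a consumer claim. Met.
  (c) No party resides in Velbourne. But the amount in controversy is $89,000, which meets the $15,000 floor, and the 'unless' clause therefore excuses the requirement. Satisfied.
  (d) The plaintiff resides in Normere, which is not Velbourne, which satisfies one of the alternatives. Met.
  (e) The operative events occurred in Velbourne, so one alternative holds. Satisfied.
  → All conditions met; jurisdiction exists.
The Normere District Court:
  (a) The claim is a consumer claim, not an employment claim, so this disjunct is met. Condition met.
  (b) The plaintiff resides in Normere. Condition met.
  (c) Mira Okafor resides in Normere. Satisfied.
  (d) The plaintiff resides in Normere. However, the operative events occurred in Velbourne, so the 'unless' proviso supplies this condition. Met.
  → All conditions met; jurisdiction exists.
Courts with jurisdiction: the Superior Court of Ulport, the Ulport District Court, the Velbourne High Bench, the Normere District Court — 4 in total.

4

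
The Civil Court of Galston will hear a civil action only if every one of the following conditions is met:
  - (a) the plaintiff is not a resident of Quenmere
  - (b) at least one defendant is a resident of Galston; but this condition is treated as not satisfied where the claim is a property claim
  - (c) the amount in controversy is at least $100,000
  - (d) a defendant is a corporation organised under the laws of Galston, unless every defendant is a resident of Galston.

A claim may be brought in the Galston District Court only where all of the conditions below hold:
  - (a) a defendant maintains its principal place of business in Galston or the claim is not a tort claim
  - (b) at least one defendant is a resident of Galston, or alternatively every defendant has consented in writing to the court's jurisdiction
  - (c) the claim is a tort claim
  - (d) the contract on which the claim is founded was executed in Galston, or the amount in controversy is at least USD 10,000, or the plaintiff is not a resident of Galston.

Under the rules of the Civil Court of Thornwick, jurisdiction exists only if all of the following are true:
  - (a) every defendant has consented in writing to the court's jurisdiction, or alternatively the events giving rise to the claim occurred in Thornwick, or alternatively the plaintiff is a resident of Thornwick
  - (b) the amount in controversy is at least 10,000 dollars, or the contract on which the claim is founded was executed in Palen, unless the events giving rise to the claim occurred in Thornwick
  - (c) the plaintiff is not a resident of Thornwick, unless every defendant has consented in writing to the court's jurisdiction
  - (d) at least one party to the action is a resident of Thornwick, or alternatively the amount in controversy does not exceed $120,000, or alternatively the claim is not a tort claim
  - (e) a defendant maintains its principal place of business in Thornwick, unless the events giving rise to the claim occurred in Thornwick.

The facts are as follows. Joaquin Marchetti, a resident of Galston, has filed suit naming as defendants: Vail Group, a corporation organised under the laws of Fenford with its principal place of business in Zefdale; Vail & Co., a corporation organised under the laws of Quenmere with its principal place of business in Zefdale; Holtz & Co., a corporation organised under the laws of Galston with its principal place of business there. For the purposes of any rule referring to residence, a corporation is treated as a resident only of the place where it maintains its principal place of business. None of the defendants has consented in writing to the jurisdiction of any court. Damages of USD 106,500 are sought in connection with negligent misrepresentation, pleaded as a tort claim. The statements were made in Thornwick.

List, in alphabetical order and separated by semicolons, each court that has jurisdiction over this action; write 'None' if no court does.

the Civil Court of Galston; the Civil Court of Thornwick; the Galston District Court

The Civil Court of Galston:
  (a) The plaintiff resides in Galston, which is not Quenmere. Satisfied.
  (b) Holtz & Co. resides in Galston. The exception is not triggered, since the claim is a tort claim, not a property claim. Condition met.
  (c) The amount in controversy is 106,500 dollars, which meets the 100,000 dollars floor. Met.
  (d) Holtz & Co. is organised under the laws of Galston. Condition met.
  → Jurisdiction lies.
The Galston District Court:
  (a) Holtz & Co. has its principal place of business in Galston, so one alternative holds. Met.
  (b) Holtz & Co. resides in Galston — that alternative is enough. Met.
  (c) The claim is a tort claim. Satisfied.
  (d) The amount in controversy is USD 106,500, which meets the $10,000 floor, so this disjunct is met. Condition met.
  → Jurisdiction lies.
The Civil Court of Thornwick:
  (a) The operative events occurred in Thornwick, so this disjunct is met. Condition met.
  (b) The amount in controversy is 106,500 dollars, which meets the 10,000 dollars floor, so one alternative holds. Condition met.
  (c) The plaintiff resides in Galston, which is not Thornwick. Condition met.
  (d) The amount in controversy is $106,500, within the $120,000 ceiling, which satisfies one of the alternatives. Met.
  (e) The corporate defendant(s) have their principal place of business in Galston, Zefdale, not Thornwick. But the operative events occurred in Thornwick, and the 'unless' clause therefore excuses the requirement. Met.
  → All conditions met; jurisdiction exists.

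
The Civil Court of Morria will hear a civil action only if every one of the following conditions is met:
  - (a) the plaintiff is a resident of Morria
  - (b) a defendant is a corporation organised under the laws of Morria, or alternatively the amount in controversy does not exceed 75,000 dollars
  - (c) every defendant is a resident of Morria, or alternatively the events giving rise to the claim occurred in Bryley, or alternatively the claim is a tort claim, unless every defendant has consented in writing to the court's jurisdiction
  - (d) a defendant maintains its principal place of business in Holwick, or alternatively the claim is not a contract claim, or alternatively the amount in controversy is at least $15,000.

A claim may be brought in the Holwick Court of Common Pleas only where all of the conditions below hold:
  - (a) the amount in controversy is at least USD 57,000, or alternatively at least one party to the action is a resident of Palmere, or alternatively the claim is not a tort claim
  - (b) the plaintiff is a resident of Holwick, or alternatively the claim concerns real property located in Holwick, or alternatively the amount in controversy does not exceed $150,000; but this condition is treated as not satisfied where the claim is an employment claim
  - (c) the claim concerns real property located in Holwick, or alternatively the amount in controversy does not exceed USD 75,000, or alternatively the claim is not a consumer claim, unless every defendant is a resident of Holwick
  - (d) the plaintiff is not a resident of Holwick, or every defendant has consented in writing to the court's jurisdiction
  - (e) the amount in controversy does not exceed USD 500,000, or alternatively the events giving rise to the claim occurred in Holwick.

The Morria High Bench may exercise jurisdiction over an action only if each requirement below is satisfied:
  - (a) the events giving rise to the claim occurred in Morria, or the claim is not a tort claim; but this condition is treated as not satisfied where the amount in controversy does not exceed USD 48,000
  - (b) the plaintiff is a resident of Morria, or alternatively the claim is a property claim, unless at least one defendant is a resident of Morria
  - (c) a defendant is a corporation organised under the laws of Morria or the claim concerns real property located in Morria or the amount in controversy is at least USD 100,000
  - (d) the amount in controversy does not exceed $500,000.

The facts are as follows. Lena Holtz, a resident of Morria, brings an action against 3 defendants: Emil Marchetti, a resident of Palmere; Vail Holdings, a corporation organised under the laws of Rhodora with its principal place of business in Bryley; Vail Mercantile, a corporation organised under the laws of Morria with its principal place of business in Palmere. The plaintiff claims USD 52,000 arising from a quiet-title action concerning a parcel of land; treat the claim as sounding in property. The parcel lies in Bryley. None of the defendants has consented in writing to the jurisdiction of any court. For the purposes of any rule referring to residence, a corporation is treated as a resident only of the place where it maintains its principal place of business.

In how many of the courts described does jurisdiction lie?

3

The Civil Court of Morria:
  (a) The plaintiff resides in Morria. Condition met.
  (b) Vail Mercantile is organised under the laws of Morria, which satisfies one of the alternatives. Condition met.
  (c) The operative events occurred in Bryley, so this disjunct is met. Condition met.
  (d) The claim is a property claim, not a contract claim — that alternative is enough. Satisfied.
  → Jurisdiction lies.
The Holwick Court of Common Pleas:
  (a) Emil Marchetti resides in Palmere — that alternative is enough. Satisfied.
  (b) The amount in controversy is 52,000 dollars, within the $150,000 ceiling, so this disjunct is met. The exception is not triggered, since the claim is a property claim, not an employment claim. Satisfied.
  (c) The amount in controversy is $52,000, within the 75,000 dollars ceiling, which satisfies one of the alternatives. Condition met.
  (d) The plaintiff resides in Morria, which is not Holwick — that alternative is enough. Met.
  (e) The amount in controversy is $52,000, within the USD 500,000 ceiling, so this disjunct is met. Satisfied.
  → The court has jurisdiction.
The Morria High Bench:
  (a) The claim is a property claim, not a tort claim — that alternative is enough. The carve-out does not apply: the amount in controversy is $52,000, above the USD 48,000 ceiling. Condition met.
  (b) The plaintiff resides in Morria, so one alternative holds. Satisfied.
  (c) Vail Mercantile is organised under the laws of Morria, so one alternative holds. Condition met.
  (d) The amount in controversy is 52,000 dollars, within the $500,000 ceiling. Met.
  → All conditions met; jurisdiction exists.
Courts with jurisdiction: the Civil Court of Morria, the Holwick Court of Common Pleas, the Morria High Bench — 3 in total.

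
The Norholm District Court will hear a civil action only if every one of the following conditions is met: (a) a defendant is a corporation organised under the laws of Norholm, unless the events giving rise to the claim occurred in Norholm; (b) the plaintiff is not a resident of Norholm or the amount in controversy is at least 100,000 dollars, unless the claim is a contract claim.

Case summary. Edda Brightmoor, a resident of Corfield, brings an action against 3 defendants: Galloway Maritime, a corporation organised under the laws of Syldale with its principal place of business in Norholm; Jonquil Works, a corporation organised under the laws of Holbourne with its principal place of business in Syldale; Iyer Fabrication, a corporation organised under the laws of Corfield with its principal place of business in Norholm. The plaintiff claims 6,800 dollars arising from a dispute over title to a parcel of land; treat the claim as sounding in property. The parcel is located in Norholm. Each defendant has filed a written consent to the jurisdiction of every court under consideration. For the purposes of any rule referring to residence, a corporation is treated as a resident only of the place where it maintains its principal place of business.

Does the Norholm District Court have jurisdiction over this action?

Yes

The Norholm District Court:
  (a) The corporate defendant(s) are organised in Corfield, Holbourne, Syldale, not Norholm. The proviso rescues it, though: the operative events occurred in Norholm. Condition met.
  (b) The plaintiff resides in Corfield, which is not Norholm, which satisfies one of the alternatives. Satisfied.
  → Jurisdiction lies.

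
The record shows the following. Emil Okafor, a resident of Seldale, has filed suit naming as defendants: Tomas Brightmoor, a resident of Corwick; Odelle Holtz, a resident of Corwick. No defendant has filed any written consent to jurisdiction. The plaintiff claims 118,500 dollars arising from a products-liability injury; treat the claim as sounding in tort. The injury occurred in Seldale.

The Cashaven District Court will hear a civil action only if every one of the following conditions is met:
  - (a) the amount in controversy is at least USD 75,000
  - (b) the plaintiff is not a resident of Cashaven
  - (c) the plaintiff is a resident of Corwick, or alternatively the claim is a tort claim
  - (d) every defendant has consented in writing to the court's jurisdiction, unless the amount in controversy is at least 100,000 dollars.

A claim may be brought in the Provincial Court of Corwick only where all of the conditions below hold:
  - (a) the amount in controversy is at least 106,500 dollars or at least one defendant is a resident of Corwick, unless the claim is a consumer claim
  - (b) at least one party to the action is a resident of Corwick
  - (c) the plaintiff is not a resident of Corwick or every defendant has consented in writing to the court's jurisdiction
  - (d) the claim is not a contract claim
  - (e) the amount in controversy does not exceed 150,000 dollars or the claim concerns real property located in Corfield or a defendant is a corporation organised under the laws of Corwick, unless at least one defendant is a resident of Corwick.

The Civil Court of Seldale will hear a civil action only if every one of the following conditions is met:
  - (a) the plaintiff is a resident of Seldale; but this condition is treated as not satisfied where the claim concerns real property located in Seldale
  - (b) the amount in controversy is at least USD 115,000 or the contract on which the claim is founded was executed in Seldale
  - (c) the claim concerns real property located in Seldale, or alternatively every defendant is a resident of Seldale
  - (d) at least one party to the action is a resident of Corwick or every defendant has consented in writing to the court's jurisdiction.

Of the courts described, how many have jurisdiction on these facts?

2

The Cashaven District Court:
  (a) The amount in controversy is $118,500, which meets the 75,000 dollars floor. Satisfied.
  (b) The plaintiff resides in Seldale, which is not Cashaven. Met.
  (c) The claim is a tort claim, so one alternative holds. Condition met.
  (d) No such written consent has been filed. But the amount in controversy is 118,500 dollars, which meets the USD 100,000 floor, and the 'unless' clause therefore excuses the requirement. Satisfied.
  → Jurisdiction lies.
The Provincial Court of Corwick:
  (a) The amount in controversy is 118,500 dollars, which meets the USD 106,500 floor — that alternative is enough. Condition met.
  (b) Tomas Brightmoor resides in Corwick. Met.
  (c) The plaintiff resides in Seldale, which is not Corwick — that alternative is enough. Condition met.
  (d) The claim is a tort claim, not a contract claim. Met.
  (e) The amount in controversy is 118,500 dollars, within the USD 150,000 ceiling, so one alternative holds. Condition met.
  → All conditions met; jurisdiction exists.
The Civil Court of Seldale:
  (a) The plaintiff resides in Seldale. The exception is not triggered, since the claim does not concern real property. Met.
  (b) The amount in controversy is $118,500, which meets the $115,000 floor, so this disjunct is met. Satisfied.
  (c) The claim does not concern real property; the defendants reside as follows — Tomas Brightmoor in Corwick, Odelle Holtz in Corwick — not all in Seldale — no alternative holds. Fails.
  (d) Tomas Brightmoor resides in Corwick, so this disjunct is met. Met.
  → At least one condition fails; no jurisdiction.
Courts with jurisdiction: the Cashaven District Court, the Provincial Court of Corwick — 2 in total.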